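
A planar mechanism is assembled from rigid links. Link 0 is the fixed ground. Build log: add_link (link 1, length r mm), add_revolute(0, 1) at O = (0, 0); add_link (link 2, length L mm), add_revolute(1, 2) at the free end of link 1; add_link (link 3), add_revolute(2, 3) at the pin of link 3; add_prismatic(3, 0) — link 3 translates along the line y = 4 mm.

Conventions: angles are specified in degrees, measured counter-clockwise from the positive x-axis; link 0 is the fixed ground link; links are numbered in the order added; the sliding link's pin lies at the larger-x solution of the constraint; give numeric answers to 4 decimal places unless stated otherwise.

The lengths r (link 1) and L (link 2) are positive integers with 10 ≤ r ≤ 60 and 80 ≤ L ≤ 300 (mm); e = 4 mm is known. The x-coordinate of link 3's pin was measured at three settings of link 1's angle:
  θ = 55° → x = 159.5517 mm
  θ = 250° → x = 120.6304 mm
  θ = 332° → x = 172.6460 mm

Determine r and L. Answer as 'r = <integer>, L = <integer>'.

constraint per measurement: (x − r cos θ)² + (r sin θ − e)² = L²
subtracting the θ₁ and θ₂ equations cancels the r² and L² terms:
r = (x₁² − x₂²) / (2[(x₁cos θ₁ + e sin θ₁) − (x₂cos θ₂ + e sin θ₂)]) = 39.0000 → r = 39
L² = (x₁ − r cos θ₁)² + (r sin θ₁ − e)² = 19599.9921 → L = 140.0000 → L = 140
check at θ₃=332°: x = 172.6460 (printed 172.6460) ✓

r = 39, L = 140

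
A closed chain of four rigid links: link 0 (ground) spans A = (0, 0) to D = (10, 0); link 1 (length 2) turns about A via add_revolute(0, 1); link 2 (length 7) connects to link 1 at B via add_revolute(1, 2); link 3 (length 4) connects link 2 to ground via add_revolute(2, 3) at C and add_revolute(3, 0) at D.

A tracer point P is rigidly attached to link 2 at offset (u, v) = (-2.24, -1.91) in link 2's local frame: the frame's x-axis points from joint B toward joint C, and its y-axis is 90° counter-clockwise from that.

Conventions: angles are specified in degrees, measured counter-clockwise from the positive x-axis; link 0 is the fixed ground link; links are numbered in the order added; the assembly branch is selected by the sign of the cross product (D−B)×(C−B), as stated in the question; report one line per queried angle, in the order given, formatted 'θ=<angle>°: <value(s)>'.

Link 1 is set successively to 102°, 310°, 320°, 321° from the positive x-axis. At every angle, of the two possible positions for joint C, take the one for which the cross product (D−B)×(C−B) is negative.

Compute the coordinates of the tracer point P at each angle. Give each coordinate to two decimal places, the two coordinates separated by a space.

A=(0,0), D=(10.00,0)
θ=102°: B = A + 2.00·(cos102°, sin102°) = (-0.4158, 1.9563)
θ=102°: |BD| = 10.5979
θ=102°: circle(B,7.00) ∩ circle(D,4.00): a=6.8559, h=1.4131
θ=102°:   candidates: C₊=(6.5831,2.0796) cross=14.976; C₋=(6.0614,-0.6981) cross=-14.976
θ=102°:   branch - wants cross < 0 → take C=(6.0614,-0.6981) (cross=-14.976)
θ=102°: ex = (C−B)/|BC| = (0.9253,-0.3792); ey = (0.3792,0.9253)
θ=102°: P = B + -2.24·ex + -1.91·ey = (-3.2128,1.0383)
θ=310°: B = A + 2.00·(cos310°, sin310°) = (1.2856, -1.5321)
θ=310°: |BD| = 8.8481
θ=310°: circle(B,7.00) ∩ circle(D,4.00): a=6.2889, h=3.0741
θ=310°:   candidates: C₊=(6.9471,2.5846) cross=27.200; C₋=(8.0117,-3.4708) cross=-27.200
θ=310°:   branch - wants cross < 0 → take C=(8.0117,-3.4708) (cross=-27.200)
θ=310°: ex = (C−B)/|BC| = (0.9609,-0.2770); ey = (0.2770,0.9609)
θ=310°: P = B + -2.24·ex + -1.91·ey = (-1.3958,-2.7470)
θ=320°: B = A + 2.00·(cos320°, sin320°) = (1.5321, -1.2856)
θ=320°: |BD| = 8.5649
θ=320°: circle(B,7.00) ∩ circle(D,4.00): a=6.2089, h=3.2325
θ=320°:   candidates: C₊=(7.1855,2.8423) cross=27.686; C₋=(8.1559,-3.5495) cross=-27.686
θ=320°:   branch - wants cross < 0 → take C=(8.1559,-3.5495) (cross=-27.686)
θ=320°: ex = (C−B)/|BC| = (0.9463,-0.3234); ey = (0.3234,0.9463)
θ=320°: P = B + -2.24·ex + -1.91·ey = (-1.2053,-2.3685)
θ=321°: B = A + 2.00·(cos321°, sin321°) = (1.5543, -1.2586)
θ=321°: |BD| = 8.5390
θ=321°: circle(B,7.00) ∩ circle(D,4.00): a=6.2018, h=3.2462
θ=321°:   candidates: C₊=(7.2099,2.8662) cross=27.719; C₋=(8.1668,-3.5552) cross=-27.719
θ=321°:   branch - wants cross < 0 → take C=(8.1668,-3.5552) (cross=-27.719)
θ=321°: ex = (C−B)/|BC| = (0.9446,-0.3281); ey = (0.3281,0.9446)
θ=321°: P = B + -2.24·ex + -1.91·ey = (-1.1884,-2.3280)

θ=102°: -3.21 1.04
θ=310°: -1.40 -2.75
θ=320°: -1.21 -2.37
θ=321°: -1.19 -2.33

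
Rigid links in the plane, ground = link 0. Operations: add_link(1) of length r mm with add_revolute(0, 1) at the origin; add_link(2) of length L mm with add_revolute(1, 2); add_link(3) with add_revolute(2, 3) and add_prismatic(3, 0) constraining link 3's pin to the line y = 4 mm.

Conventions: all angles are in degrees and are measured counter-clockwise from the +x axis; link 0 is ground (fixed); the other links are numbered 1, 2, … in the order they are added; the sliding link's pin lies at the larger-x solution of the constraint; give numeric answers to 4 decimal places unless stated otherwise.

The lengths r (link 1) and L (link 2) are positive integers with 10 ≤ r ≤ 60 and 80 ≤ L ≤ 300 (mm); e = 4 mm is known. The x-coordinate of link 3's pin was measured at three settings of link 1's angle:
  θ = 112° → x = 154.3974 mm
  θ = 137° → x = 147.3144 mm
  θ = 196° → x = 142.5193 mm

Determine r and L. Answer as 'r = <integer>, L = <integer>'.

constraint per measurement: (x − r cos θ)² + (r sin θ − e)² = L²
subtracting the θ₁ and θ₂ equations cancels the r² and L² terms:
r = (x₁² − x₂²) / (2[(x₁cos θ₁ + e sin θ₁) − (x₂cos θ₂ + e sin θ₂)]) = 21.0001 → r = 21
L² = (x₁ − r cos θ₁)² + (r sin θ₁ − e)² = 26568.9982 → L = 163.0000 → L = 163
check at θ₃=196°: x = 142.5193 (printed 142.5193) ✓

r = 21, L = 163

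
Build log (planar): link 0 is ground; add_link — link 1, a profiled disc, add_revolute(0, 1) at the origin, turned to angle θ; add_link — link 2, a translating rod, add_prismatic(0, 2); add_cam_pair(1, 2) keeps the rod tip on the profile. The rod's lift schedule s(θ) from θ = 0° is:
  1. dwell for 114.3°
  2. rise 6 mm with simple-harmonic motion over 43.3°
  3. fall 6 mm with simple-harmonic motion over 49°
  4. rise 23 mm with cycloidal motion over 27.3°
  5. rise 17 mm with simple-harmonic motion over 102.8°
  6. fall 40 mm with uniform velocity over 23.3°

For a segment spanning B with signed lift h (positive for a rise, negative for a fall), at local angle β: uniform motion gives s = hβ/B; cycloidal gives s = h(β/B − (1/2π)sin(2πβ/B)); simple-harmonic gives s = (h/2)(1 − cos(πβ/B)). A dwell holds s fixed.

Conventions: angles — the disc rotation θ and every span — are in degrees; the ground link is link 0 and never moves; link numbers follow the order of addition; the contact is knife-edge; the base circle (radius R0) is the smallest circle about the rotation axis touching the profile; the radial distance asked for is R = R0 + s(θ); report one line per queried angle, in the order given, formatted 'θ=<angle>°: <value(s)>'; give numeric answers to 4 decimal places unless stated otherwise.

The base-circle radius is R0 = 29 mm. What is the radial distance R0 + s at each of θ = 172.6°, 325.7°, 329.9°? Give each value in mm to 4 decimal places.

seg 1 [0°–114.3°] dwell: s stays 0.0000
seg 2 [114.3°–157.6°] simple-harmonic, h=6: full span → s += 6 → s = 6.0000
seg 3 [157.6°–206.6°] simple-harmonic, h=-6: θ=172.6° here. β=15, B=49. -6/2·(1 − cos(π·0.3061)) = -1.2837 → s = 4.7163
seg 3 [157.6°–206.6°] simple-harmonic, h=-6: full span → s += -6 → s = 0.0000
seg 4 [206.6°–233.9°] cycloidal, h=23: full span → s += 23 → s = 23.0000
seg 5 [233.9°–336.7°] simple-harmonic, h=17: θ=325.7° here. β=91.8, B=102.8. 17/2·(1 − cos(π·0.8930)) = 16.5242 → s = 39.5242
seg 5 [233.9°–336.7°] simple-harmonic, h=17: θ=329.9° here. β=96, B=102.8. 17/2·(1 − cos(π·0.9339)) = 16.8171 → s = 39.8171
θ=172.6°: R = R0 + s = 29 + 4.7163 = 33.7163
θ=325.7°: R = R0 + s = 29 + 39.5242 = 68.5242
θ=329.9°: R = R0 + s = 29 + 39.8171 = 68.8171

θ=172.6°: 33.7163
θ=325.7°: 68.5242
θ=329.9°: 68.8171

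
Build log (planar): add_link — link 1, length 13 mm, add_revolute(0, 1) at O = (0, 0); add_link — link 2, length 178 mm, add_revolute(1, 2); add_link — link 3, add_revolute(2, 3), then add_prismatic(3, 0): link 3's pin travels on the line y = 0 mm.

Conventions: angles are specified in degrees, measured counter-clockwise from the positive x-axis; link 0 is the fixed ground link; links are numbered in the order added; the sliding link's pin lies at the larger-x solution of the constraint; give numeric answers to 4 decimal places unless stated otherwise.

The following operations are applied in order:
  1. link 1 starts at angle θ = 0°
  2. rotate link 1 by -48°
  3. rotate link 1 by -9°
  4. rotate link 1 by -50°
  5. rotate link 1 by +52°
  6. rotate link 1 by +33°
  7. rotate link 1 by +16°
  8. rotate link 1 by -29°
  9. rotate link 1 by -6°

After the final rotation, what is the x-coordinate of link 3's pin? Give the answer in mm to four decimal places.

geometry: r = 13 mm, L = 178 mm, e = 0 mm; θ starts at 0°
rotate link 1 by -48°: θ ← 0° -48° = -48°
rotate link 1 by -9°: θ ← -48° -9° = -57°
rotate link 1 by -50°: θ ← -57° -50° = -107°
rotate link 1 by +52°: θ ← -107° +52° = -55°
rotate link 1 by +33°: θ ← -55° +33° = -22°
rotate link 1 by +16°: θ ← -22° +16° = -6°
rotate link 1 by -29°: θ ← -6° -29° = -35°
rotate link 1 by -6°: θ ← -35° -6° = -41°
crank pin P = (r cos θ, r sin θ) = (9.811225, -8.528767)
h = r sin θ − e = -8.528767 − 0 = -8.528767
x = r cos θ + √(L² − h²) = 9.811225 + 177.795557 = 187.606782

187.6068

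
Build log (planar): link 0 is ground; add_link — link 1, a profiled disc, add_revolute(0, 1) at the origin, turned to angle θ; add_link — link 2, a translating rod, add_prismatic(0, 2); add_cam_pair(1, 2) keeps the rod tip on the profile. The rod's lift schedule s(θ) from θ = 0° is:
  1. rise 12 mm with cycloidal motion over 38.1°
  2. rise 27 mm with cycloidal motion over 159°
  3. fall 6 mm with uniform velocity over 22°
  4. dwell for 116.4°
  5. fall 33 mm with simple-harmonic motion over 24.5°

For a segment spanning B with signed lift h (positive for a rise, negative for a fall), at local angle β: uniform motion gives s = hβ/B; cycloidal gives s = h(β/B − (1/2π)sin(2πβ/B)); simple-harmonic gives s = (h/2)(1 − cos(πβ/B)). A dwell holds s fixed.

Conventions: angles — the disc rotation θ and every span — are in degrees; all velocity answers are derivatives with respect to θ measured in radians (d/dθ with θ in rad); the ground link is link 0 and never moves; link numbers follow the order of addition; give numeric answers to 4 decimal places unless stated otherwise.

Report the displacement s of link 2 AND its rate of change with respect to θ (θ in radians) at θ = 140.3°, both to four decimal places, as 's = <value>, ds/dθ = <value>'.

seg 1 [0°–38.1°] cycloidal, h=12: full span → s += 12 → s = 12.0000
seg 2 [38.1°–197.1°] cycloidal, h=27: θ=140.3° here. β=102.2, B=159. 27·(0.6428 − sin(2π·0.6428)/(2π)) = 20.7129 → s = 32.7129
velocity in seg [38.1°–197.1°] (cycloidal), θ in radians: β = 102.2° = 1.7837 rad, B = 159° = 2.7751 rad; ds/dθ = (h/B)(1 − cos(2πβ/B)) = (27/2.7751)(1 − cos(2π·0.6428)) = 15.799992 mm/rad

s = 32.7129, ds/dθ = 15.8000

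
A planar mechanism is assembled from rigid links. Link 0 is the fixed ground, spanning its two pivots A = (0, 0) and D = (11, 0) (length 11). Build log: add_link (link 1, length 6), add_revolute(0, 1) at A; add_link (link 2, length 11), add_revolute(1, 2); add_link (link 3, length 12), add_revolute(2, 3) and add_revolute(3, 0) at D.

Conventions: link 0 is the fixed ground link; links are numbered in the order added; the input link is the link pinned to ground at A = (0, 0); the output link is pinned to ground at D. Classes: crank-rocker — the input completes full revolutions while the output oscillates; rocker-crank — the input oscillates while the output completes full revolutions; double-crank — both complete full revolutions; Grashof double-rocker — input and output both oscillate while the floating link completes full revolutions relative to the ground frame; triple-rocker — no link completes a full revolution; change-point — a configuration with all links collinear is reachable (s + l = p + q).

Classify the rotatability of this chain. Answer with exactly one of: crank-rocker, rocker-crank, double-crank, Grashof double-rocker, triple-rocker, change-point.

lengths: ground=11, input=6, coupler=11, output=12
sorted: s=6 (shortest), l=12 (longest), p+q=22
s + l = 18 vs p + q = 22
s + l < p + q (Grashof) with shortest = input link → crank-rocker

crank-rocker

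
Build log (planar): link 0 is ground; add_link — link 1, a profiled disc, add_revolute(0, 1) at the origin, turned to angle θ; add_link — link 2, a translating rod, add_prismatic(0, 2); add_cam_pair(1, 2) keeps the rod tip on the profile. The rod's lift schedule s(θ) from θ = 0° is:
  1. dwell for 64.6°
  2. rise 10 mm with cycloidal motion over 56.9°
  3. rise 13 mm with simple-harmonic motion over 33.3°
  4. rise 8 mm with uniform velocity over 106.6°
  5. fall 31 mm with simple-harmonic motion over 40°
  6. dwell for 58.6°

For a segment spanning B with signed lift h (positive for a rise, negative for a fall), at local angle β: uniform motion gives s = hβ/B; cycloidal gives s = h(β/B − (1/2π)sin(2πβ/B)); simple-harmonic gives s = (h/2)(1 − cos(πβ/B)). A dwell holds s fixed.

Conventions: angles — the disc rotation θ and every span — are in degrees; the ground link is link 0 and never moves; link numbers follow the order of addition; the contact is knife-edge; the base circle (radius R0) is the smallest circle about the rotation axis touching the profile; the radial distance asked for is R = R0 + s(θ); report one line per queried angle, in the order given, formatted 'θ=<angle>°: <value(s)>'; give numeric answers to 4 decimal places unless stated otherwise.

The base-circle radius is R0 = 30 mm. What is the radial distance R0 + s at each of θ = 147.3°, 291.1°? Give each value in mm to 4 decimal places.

seg 1 [0°–64.6°] dwell: s stays 0.0000
seg 2 [64.6°–121.5°] cycloidal, h=10: full span → s += 10 → s = 10.0000
seg 3 [121.5°–154.8°] simple-harmonic, h=13: θ=147.3° here. β=25.8, B=33.3. 13/2·(1 − cos(π·0.7748)) = 11.4397 → s = 21.4397
seg 3 [121.5°–154.8°] simple-harmonic, h=13: full span → s += 13 → s = 23.0000
seg 4 [154.8°–261.4°] uniform, h=8: full span → s += 8 → s = 31.0000
seg 5 [261.4°–301.4°] simple-harmonic, h=-31: θ=291.1° here. β=29.7, B=40. -31/2·(1 − cos(π·0.7425)) = -26.1989 → s = 4.8011
θ=147.3°: R = R0 + s = 30 + 21.4397 = 51.4397
θ=291.1°: R = R0 + s = 30 + 4.8011 = 34.8011

θ=147.3°: 51.4397
θ=291.1°: 34.8011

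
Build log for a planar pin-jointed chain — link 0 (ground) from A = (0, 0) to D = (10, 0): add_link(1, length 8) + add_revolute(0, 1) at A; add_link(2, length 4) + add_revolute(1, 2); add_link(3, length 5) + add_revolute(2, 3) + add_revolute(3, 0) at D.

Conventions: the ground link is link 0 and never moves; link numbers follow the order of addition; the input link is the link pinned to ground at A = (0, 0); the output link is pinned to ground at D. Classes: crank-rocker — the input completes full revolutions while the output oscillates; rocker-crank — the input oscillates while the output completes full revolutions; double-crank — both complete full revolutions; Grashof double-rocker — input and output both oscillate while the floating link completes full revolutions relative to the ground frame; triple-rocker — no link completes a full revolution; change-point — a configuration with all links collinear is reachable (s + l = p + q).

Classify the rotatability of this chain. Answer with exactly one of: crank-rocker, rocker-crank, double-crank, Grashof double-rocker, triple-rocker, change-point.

lengths: ground=10, input=8, coupler=4, output=5
sorted: s=4 (shortest), l=10 (longest), p+q=13
s + l = 14 vs p + q = 13
s + l > p + q → non-Grashof → no link fully rotates → triple-rocker

triple-rocker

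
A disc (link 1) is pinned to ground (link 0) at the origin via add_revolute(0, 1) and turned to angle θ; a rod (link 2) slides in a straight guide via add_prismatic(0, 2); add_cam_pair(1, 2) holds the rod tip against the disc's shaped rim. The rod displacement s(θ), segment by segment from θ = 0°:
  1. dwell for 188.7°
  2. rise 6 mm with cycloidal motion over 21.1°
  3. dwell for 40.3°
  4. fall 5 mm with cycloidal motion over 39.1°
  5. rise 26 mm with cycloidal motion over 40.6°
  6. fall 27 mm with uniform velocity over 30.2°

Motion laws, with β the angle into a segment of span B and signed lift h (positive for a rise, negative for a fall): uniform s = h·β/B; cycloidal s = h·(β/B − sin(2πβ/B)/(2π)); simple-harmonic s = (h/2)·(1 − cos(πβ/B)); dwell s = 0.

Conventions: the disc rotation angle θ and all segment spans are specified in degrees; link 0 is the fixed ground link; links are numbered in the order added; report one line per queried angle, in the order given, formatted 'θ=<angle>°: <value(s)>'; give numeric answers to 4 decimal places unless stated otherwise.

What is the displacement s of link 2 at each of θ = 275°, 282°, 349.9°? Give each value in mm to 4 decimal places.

segment 1 (0° to 188.7°, dwell): s unchanged at 0.0000
segment 2 (188.7° to 209.8°, cycloidal, h = 6) is passed completely: s = 0.0000 + (6) = 6.0000
segment 3 (209.8° to 250.1°, dwell): s unchanged at 6.0000
θ = 275° falls in segment 4 (250.1° to 289.2°, cycloidal, h = -5): β = 275 − 250.1 = 24.9°, B = 39.1°; Δs = -5·(0.6368 − sin(2π·0.6368)/(2π)) = -3.7871; s = 6.0000 − 3.7871 = 2.2129
θ = 282° falls in segment 4 (250.1° to 289.2°, cycloidal, h = -5): β = 282 − 250.1 = 31.9°, B = 39.1°; Δs = -5·(0.8159 − sin(2π·0.8159)/(2π)) = -4.8079; s = 6.0000 − 4.8079 = 1.1921
segment 4 (250.1° to 289.2°, cycloidal, h = -5) is passed completely: s = 6.0000 + (-5) = 1.0000
segment 5 (289.2° to 329.8°, cycloidal, h = 26) is passed completely: s = 1.0000 + (26) = 27.0000
θ = 349.9° falls in segment 6 (329.8° to 360°, uniform, h = -27): β = 349.9 − 329.8 = 20.1°, B = 30.2°; Δs = -27·20.1/30.2 = -17.9702; s = 27.0000 − 17.9702 = 9.0298

θ=275°: 2.2129
θ=282°: 1.1921
θ=349.9°: 9.0298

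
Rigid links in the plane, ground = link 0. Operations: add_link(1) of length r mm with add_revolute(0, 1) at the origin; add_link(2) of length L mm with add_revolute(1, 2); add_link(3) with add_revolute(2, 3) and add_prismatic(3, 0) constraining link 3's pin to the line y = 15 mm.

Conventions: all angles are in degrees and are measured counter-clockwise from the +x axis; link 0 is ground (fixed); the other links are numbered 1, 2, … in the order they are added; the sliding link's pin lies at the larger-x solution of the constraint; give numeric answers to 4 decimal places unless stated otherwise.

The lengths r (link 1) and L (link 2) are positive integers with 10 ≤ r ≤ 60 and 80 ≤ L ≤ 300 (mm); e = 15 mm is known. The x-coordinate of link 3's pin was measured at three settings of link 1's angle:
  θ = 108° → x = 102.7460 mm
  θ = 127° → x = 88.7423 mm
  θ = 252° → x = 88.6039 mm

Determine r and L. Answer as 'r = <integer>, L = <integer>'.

constraint per measurement: (x − r cos θ)² + (r sin θ − e)² = L²
subtracting the θ₁ and θ₂ equations cancels the r² and L² terms:
r = (x₁² − x₂²) / (2[(x₁cos θ₁ + e sin θ₁) − (x₂cos θ₂ + e sin θ₂)]) = 55.9997 → r = 56
L² = (x₁ − r cos θ₁)² + (r sin θ₁ − e)² = 15875.9947 → L = 126.0000 → L = 126
check at θ₃=252°: x = 88.6039 (printed 88.6039) ✓

r = 56, L = 126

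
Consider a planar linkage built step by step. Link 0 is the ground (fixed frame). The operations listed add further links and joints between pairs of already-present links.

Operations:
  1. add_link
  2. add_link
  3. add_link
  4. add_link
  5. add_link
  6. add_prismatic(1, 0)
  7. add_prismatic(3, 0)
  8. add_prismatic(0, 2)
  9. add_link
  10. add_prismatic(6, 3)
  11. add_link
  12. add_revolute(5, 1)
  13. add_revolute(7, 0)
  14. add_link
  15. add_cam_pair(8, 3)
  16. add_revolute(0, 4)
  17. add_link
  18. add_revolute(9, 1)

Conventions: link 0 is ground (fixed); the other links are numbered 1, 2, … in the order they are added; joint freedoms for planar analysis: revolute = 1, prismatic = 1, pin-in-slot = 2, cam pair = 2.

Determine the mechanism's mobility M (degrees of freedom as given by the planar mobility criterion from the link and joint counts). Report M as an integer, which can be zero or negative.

(L,J1,J2)=(1,0,0); link0 fixed
link1: (2,0,0)
link2: (3,0,0)
link3: (4,0,0)
link4: (5,0,0)
link5: (6,0,0)
P 1-0 [J1]: (6,1,0)
P 3-0 [J1]: (6,2,0)
P 0-2 [J1]: (6,3,0)
link6: (7,3,0)
P 6-3 [J1]: (7,4,0)
link7: (8,4,0)
R 5-1 [J1]: (8,5,0)
R 7-0 [J1]: (8,6,0)
link8: (9,6,0)
C 8-3 [J2]: (9,6,1)
R 0-4 [J1]: (9,7,1)
link9: (10,7,1)
R 9-1 [J1]: (10,8,1)
Grübler: 3·9 − 2·8 − 1 = 10

M = 10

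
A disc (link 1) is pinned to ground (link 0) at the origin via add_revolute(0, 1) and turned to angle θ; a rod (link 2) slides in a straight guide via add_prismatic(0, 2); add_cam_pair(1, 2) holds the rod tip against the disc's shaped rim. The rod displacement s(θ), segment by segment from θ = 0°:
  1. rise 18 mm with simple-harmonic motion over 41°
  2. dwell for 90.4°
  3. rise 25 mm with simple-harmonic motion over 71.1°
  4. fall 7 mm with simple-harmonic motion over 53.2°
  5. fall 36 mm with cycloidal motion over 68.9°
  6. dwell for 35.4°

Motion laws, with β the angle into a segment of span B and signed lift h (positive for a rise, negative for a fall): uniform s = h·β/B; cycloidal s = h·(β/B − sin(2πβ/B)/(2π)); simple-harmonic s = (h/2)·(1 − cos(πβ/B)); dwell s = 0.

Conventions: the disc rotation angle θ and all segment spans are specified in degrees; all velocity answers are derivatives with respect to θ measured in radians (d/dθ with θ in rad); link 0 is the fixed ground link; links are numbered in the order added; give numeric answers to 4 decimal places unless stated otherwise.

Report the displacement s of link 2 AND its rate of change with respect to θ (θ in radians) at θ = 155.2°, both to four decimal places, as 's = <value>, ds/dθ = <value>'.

segment 1 (0° to 41°, simple-harmonic, h = 18) is passed completely: s = 0.0000 + (18) = 18.0000
segment 2 (41° to 131.4°, dwell): s unchanged at 18.0000
θ = 155.2° falls in segment 3 (131.4° to 202.5°, simple-harmonic, h = 25): β = 155.2 − 131.4 = 23.8°, B = 71.1°; Δs = 25/2·(1 − cos(π·0.3347)) = 6.2979; s = 18.0000 + 6.2979 = 24.2979
velocity in seg [131.4°–202.5°] (simple-harmonic), θ in radians: β = 23.8° = 0.4154 rad, B = 71.1° = 1.2409 rad; ds/dθ = (πh/(2B)) sin(πβ/B) = (π·25/(2·1.2409)) sin(π·0.3347) = 27.475513 mm/rad

s = 24.2979, ds/dθ = 27.4755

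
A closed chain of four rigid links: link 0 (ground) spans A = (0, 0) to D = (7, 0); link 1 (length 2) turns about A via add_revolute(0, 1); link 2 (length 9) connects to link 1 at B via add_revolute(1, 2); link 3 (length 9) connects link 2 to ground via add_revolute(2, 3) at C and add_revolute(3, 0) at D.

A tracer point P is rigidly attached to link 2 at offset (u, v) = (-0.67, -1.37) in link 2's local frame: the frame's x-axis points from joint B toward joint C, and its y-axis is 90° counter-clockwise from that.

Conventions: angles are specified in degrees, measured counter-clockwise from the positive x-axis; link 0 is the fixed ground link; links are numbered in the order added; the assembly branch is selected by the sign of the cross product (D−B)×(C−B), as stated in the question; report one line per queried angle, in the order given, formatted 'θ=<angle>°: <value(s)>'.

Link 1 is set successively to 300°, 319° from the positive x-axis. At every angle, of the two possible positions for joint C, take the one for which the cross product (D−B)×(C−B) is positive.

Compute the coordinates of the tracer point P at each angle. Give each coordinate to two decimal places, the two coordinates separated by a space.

A=(0,0), D=(7.00,0)
θ=300°: B = A + 2.00·(cos300°, sin300°) = (1.0000, -1.7321)
θ=300°: |BD| = 6.2450
θ=300°: circle(B,9.00) ∩ circle(D,9.00): a=3.1225, h=8.4410
θ=300°:   candidates: C₊=(1.6589,7.2438) cross=52.714; C₋=(6.3411,-8.9758) cross=-52.714
θ=300°:   branch + wants cross > 0 → take C=(1.6589,7.2438) (cross=52.714)
θ=300°: ex = (C−B)/|BC| = (0.0732,0.9973); ey = (-0.9973,0.0732)
θ=300°: P = B + -0.67·ex + -1.37·ey = (2.3173,-2.5006)
θ=319°: B = A + 2.00·(cos319°, sin319°) = (1.5094, -1.3121)
θ=319°: |BD| = 5.6452
θ=319°: circle(B,9.00) ∩ circle(D,9.00): a=2.8226, h=8.5459
θ=319°:   candidates: C₊=(2.2684,7.6558) cross=48.243; C₋=(6.2411,-8.9679) cross=-48.243
θ=319°:   branch + wants cross > 0 → take C=(2.2684,7.6558) (cross=48.243)
θ=319°: ex = (C−B)/|BC| = (0.0843,0.9964); ey = (-0.9964,0.0843)
θ=319°: P = B + -0.67·ex + -1.37·ey = (2.8180,-2.0953)

θ=300°: 2.32 -2.50
θ=319°: 2.82 -2.10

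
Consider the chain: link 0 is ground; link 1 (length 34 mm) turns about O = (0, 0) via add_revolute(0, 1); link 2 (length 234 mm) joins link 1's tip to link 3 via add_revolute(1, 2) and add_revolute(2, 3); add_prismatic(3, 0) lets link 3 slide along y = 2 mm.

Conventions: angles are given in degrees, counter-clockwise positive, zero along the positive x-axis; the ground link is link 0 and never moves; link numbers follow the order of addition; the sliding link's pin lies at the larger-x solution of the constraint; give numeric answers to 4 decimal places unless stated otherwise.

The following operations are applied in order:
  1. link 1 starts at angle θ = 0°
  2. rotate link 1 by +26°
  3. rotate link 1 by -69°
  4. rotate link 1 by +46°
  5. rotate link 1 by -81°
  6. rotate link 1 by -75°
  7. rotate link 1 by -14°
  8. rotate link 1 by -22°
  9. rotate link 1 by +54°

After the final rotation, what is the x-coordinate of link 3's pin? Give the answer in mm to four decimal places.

geometry: r = 34 mm, L = 234 mm, e = 2 mm; θ starts at 0°
rotate link 1 by +26°: θ ← 0° +26° = 26°
rotate link 1 by -69°: θ ← 26° -69° = -43°
rotate link 1 by +46°: θ ← -43° +46° = 3°
rotate link 1 by -81°: θ ← 3° -81° = -78°
rotate link 1 by -75°: θ ← -78° -75° = -153°
rotate link 1 by -14°: θ ← -153° -14° = -167°
rotate link 1 by -22°: θ ← -167° -22° = -189°
rotate link 1 by +54°: θ ← -189° +54° = -135°
crank pin P = (r cos θ, r sin θ) = (-24.041631, -24.041631)
h = r sin θ − e = -24.041631 − 2 = -26.041631
x = r cos θ + √(L² − h²) = -24.041631 + 232.546411 = 208.504781

208.5048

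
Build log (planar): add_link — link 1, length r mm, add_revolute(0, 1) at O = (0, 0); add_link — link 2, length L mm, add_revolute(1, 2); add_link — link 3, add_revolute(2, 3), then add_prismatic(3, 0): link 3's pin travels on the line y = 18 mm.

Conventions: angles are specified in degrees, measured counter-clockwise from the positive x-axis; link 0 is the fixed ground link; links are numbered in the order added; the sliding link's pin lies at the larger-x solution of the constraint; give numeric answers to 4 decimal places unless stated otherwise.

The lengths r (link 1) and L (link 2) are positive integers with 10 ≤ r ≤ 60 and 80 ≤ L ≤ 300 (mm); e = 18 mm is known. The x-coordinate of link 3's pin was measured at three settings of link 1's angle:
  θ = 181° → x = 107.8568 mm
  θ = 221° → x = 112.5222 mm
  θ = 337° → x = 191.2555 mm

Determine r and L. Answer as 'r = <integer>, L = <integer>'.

constraint per measurement: (x − r cos θ)² + (r sin θ − e)² = L²
subtracting the θ₁ and θ₂ equations cancels the r² and L² terms:
r = (x₁² − x₂²) / (2[(x₁cos θ₁ + e sin θ₁) − (x₂cos θ₂ + e sin θ₂)]) = 45.0003 → r = 45
L² = (x₁ − r cos θ₁)² + (r sin θ₁ − e)² = 23715.9958 → L = 154.0000 → L = 154
check at θ₃=337°: x = 191.2555 (printed 191.2555) ✓

r = 45, L = 154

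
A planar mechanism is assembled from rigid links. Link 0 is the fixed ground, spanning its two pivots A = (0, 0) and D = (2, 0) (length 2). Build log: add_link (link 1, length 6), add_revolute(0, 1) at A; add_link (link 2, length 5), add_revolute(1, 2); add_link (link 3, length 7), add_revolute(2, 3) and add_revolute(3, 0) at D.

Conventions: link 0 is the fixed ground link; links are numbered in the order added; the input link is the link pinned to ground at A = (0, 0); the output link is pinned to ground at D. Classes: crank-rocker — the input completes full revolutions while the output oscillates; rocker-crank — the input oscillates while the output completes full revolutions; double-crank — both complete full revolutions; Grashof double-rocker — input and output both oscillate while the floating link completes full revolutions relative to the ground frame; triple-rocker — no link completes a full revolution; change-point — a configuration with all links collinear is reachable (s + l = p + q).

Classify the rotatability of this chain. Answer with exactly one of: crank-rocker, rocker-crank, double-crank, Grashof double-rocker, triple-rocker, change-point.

lengths: ground=2, input=6, coupler=5, output=7
sorted: s=2 (shortest), l=7 (longest), p+q=11
s + l = 9 vs p + q = 11
s + l < p + q (Grashof) with shortest = ground link → double-crank

double-crank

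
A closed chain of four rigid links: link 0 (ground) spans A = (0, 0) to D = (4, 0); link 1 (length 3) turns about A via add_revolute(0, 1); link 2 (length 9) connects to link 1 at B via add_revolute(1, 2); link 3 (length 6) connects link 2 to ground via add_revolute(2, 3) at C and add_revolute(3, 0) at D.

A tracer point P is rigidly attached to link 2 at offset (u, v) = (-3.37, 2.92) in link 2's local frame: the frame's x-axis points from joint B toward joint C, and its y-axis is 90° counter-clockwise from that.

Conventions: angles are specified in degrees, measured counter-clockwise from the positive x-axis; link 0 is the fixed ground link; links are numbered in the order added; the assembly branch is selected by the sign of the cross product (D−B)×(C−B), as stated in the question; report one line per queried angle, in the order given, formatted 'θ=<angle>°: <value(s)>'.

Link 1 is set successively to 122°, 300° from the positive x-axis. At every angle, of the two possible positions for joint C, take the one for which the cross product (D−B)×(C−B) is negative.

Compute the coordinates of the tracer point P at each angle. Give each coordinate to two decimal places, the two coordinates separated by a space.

A=(0,0), D=(4.00,0)
θ=122°: B = A + 3.00·(cos122°, sin122°) = (-1.5898, 2.5441)
θ=122°: |BD| = 6.1415
θ=122°: circle(B,9.00) ∩ circle(D,6.00): a=6.7343, h=5.9706
θ=122°:   candidates: C₊=(7.0129,5.1887) cross=36.669; C₋=(2.0662,-5.6798) cross=-36.669
θ=122°:   branch - wants cross < 0 → take C=(2.0662,-5.6798) (cross=-36.669)
θ=122°: ex = (C−B)/|BC| = (0.4062,-0.9138); ey = (0.9138,0.4062)
θ=122°: P = B + -3.37·ex + 2.92·ey = (-0.2905,6.8097)
θ=300°: B = A + 3.00·(cos300°, sin300°) = (1.5000, -2.5981)
θ=300°: |BD| = 3.6056
θ=300°: circle(B,9.00) ∩ circle(D,6.00): a=8.0432, h=4.0383
θ=300°:   candidates: C₊=(4.1670,5.9977) cross=14.560; C₋=(9.9868,0.3976) cross=-14.560
θ=300°:   branch - wants cross < 0 → take C=(9.9868,0.3976) (cross=-14.560)
θ=300°: ex = (C−B)/|BC| = (0.9430,0.3329); ey = (-0.3329,0.9430)
θ=300°: P = B + -3.37·ex + 2.92·ey = (-2.6498,-0.9663)

θ=122°: -0.29 6.81
θ=300°: -2.65 -0.97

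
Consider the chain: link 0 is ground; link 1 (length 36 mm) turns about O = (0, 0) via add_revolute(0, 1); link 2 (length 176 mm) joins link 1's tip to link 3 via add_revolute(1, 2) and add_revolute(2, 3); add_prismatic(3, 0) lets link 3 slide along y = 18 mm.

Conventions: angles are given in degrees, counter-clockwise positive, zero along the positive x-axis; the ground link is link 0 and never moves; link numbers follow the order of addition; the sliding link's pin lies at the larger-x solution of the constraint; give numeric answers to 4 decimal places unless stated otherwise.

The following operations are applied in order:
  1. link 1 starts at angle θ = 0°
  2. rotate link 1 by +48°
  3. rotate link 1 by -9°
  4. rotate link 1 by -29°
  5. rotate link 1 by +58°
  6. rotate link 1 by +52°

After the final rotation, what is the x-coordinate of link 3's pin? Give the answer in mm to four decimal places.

geometry: r = 36 mm, L = 176 mm, e = 18 mm; θ starts at 0°
rotate link 1 by +48°: θ ← 0° +48° = 48°
rotate link 1 by -9°: θ ← 48° -9° = 39°
rotate link 1 by -29°: θ ← 39° -29° = 10°
rotate link 1 by +58°: θ ← 10° +58° = 68°
rotate link 1 by +52°: θ ← 68° +52° = 120°
crank pin P = (r cos θ, r sin θ) = (-18.000000, 31.176915)
h = r sin θ − e = 31.176915 − 18 = 13.176915
x = r cos θ + √(L² − h²) = -18.000000 + 175.506037 = 157.506037

157.5060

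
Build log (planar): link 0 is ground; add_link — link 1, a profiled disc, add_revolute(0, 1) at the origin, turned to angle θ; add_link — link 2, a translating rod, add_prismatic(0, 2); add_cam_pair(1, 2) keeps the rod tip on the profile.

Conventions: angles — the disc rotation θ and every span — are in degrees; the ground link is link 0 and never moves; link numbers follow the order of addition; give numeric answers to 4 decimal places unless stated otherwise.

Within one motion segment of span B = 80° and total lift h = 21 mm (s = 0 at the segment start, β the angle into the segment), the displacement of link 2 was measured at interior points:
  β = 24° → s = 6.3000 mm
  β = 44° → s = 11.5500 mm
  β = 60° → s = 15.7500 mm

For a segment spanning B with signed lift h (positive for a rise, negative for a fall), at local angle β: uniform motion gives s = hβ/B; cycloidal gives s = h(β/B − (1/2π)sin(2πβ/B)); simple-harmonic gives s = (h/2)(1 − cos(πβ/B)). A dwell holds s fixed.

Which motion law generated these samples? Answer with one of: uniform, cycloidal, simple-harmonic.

candidates at β/B = r: uniform s = h·r (linear in β); cycloidal s = h·(r − sin(2πr)/(2π)); simple-harmonic s = (h/2)(1 − cos(πr))
β=24°: printed 6.3000 | uniform 6.3000, cycloidal 3.1213, simple-harmonic 4.3283
β=44°: printed 11.5500 | uniform 11.5500, cycloidal 12.5828, simple-harmonic 12.1426
β=60°: printed 15.7500 | uniform 15.7500, cycloidal 19.0923, simple-harmonic 17.9246
only one law matches every sample → uniform

uniform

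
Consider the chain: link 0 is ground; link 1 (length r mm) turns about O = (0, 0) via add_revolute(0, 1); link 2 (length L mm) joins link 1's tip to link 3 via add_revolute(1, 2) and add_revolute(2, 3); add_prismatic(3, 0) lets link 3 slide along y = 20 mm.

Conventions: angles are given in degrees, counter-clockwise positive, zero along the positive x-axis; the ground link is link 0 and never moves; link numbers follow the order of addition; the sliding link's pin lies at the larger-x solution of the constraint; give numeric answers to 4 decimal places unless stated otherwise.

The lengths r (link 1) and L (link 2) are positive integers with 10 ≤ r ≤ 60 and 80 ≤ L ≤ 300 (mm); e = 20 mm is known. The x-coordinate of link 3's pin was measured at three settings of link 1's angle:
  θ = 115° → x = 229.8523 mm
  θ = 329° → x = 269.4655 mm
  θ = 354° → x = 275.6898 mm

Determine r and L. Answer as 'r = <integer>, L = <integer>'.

constraint per measurement: (x − r cos θ)² + (r sin θ − e)² = L²
subtracting the θ₁ and θ₂ equations cancels the r² and L² terms:
r = (x₁² − x₂²) / (2[(x₁cos θ₁ + e sin θ₁) − (x₂cos θ₂ + e sin θ₂)]) = 33.0001 → r = 33
L² = (x₁ − r cos θ₁)² + (r sin θ₁ − e)² = 59535.9790 → L = 244.0000 → L = 244
check at θ₃=354°: x = 275.6898 (printed 275.6898) ✓

r = 33, L = 244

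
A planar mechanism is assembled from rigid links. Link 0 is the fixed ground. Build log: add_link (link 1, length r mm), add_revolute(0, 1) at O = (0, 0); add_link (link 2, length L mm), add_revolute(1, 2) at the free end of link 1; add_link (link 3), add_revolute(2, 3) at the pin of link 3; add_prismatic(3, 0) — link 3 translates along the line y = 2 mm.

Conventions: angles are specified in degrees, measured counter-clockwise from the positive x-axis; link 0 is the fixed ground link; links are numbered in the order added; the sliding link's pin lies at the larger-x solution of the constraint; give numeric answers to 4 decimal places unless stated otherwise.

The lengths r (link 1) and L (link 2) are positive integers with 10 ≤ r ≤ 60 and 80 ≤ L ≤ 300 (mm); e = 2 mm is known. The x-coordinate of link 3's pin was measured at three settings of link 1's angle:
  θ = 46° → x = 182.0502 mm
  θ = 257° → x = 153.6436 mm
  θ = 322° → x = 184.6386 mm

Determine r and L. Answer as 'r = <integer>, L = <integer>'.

constraint per measurement: (x − r cos θ)² + (r sin θ − e)² = L²
subtracting the θ₁ and θ₂ equations cancels the r² and L² terms:
r = (x₁² − x₂²) / (2[(x₁cos θ₁ + e sin θ₁) − (x₂cos θ₂ + e sin θ₂)]) = 29.0000 → r = 29
L² = (x₁ − r cos θ₁)² + (r sin θ₁ − e)² = 26568.9956 → L = 163.0000 → L = 163
check at θ₃=322°: x = 184.6386 (printed 184.6386) ✓

r = 29, L = 163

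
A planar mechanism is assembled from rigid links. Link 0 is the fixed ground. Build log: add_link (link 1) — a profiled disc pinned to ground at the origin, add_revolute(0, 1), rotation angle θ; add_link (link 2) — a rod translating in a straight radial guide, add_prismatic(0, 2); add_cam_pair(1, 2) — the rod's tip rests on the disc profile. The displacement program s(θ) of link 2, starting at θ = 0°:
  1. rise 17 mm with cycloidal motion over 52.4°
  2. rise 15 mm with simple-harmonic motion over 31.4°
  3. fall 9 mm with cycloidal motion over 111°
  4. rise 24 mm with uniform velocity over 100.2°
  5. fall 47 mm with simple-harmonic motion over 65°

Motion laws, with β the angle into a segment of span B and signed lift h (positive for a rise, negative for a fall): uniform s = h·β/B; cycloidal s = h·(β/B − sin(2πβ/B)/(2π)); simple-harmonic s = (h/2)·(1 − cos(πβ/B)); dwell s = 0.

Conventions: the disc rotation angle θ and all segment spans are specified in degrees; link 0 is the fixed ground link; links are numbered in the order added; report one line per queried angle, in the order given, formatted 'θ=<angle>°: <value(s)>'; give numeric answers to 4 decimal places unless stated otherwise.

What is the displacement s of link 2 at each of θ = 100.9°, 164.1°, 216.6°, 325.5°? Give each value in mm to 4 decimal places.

seg 1 [0°–52.4°] cycloidal, h=17: full span → s += 17 → s = 17.0000
seg 2 [52.4°–83.8°] simple-harmonic, h=15: full span → s += 15 → s = 32.0000
seg 3 [83.8°–194.8°] cycloidal, h=-9: θ=100.9° here. β=17.1, B=111. -9·(0.1541 − sin(2π·0.1541)/(2π)) = -0.2066 → s = 31.7934
seg 3 [83.8°–194.8°] cycloidal, h=-9: θ=164.1° here. β=80.3, B=111. -9·(0.7234 − sin(2π·0.7234)/(2π)) = -7.9233 → s = 24.0767
seg 3 [83.8°–194.8°] cycloidal, h=-9: full span → s += -9 → s = 23.0000
seg 4 [194.8°–295°] uniform, h=24: θ=216.6° here. β=21.8, B=100.2. 24·21.8/100.2 = 5.2216 → s = 28.2216
seg 4 [194.8°–295°] uniform, h=24: full span → s += 24 → s = 47.0000
seg 5 [295°–360°] simple-harmonic, h=-47: θ=325.5° here. β=30.5, B=65. -47/2·(1 − cos(π·0.4692)) = -21.2319 → s = 25.7681

θ=100.9°: 31.7934
θ=164.1°: 24.0767
θ=216.6°: 28.2216
θ=325.5°: 25.7681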